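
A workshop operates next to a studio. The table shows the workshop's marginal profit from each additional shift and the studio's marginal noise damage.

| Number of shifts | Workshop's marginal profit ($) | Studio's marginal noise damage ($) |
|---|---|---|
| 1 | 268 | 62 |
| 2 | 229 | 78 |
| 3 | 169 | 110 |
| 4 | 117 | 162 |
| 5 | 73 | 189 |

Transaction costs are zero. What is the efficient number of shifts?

3

Bargaining reaches the level where marginal profit last exceeds marginal noise damage.
That holds through level 3 (169 ≥ 110) but not at 4 (117 < 162).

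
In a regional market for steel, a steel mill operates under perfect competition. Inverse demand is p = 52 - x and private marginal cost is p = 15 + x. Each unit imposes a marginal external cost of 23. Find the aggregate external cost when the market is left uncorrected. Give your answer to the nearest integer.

Market equilibrium (private): 15 + x = 52 - x → x_m = 18.5000.
Total external cost = MEC × x_m = 23 × 18.5000 = 425.5000.

426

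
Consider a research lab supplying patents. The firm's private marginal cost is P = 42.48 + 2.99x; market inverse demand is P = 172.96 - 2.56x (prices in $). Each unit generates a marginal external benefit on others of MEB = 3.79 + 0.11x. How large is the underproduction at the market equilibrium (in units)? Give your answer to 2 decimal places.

1.17 units

Market equilibrium (private): 42.48 + 2.99x = 172.96 - 2.56x → x_m = 23.5099.
Social marginal cost = private MC − MEB = 38.69 + 2.88x.
Set SMC = demand: 38.69 + 2.88x = 172.96 - 2.56x → x* = 24.6820.
Gap = |23.5099 − 24.6820| = 1.1721.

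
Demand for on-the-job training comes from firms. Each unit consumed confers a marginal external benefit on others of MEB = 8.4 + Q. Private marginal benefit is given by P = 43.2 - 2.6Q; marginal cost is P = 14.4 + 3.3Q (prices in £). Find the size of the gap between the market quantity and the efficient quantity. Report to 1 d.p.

2.7 units

Market equilibrium (private): 14.4 + 3.3Q = 43.2 - 2.6Q → Q_m = 4.8814.
Social marginal benefit = demand + MEB = 51.6 - 1.6Q.
Set SMB = MC: 51.6 - 1.6Q = 14.4 + 3.3Q → Q* = 7.5918.
Gap = |4.8814 − 7.5918| = 2.7104.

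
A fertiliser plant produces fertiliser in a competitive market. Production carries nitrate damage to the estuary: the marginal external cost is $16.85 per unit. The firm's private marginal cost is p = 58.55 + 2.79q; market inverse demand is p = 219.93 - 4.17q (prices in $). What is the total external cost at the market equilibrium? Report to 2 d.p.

$390.70

Market equilibrium (private): 58.55 + 2.79q = 219.93 - 4.17q → q_m = 23.1868.
Total external cost = MEC × q_m = 16.85 × 23.1868 = 390.6976.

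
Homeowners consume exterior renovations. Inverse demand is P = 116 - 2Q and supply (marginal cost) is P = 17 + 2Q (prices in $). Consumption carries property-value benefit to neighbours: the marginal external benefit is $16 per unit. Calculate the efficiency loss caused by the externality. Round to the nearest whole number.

DWL = $32

Market equilibrium (private): 17 + 2Q = 116 - 2Q → Q_m = 24.7500.
Social marginal benefit = demand + MEB = 132 - 2Q.
Set SMB = MC: 132 - 2Q = 17 + 2Q → Q* = 28.7500.
Between Q* and Q_m the wedge SMB − MC runs linearly from 0 to MEB(Q_m), so the loss is a triangle.
DWL = ½ × 4.0000 × 16.0000 = 32.0000.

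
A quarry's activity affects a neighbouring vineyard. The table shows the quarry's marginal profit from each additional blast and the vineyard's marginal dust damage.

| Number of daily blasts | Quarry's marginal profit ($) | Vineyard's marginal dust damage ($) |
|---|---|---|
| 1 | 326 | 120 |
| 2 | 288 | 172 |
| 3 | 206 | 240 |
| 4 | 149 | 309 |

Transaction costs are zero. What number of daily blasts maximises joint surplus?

2

Bargaining reaches the level where marginal profit last exceeds marginal dust damage.
That holds through level 2 (288 ≥ 172) but not at 3 (206 < 240).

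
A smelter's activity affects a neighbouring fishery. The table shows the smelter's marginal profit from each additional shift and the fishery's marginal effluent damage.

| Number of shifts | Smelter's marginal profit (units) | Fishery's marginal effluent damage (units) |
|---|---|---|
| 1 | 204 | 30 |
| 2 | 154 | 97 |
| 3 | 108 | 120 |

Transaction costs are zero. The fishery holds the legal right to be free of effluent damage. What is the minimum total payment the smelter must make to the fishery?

127

Efficient level: marginal profit ≥ marginal effluent damage through level 2, so k* = 2.
With the fishery holding the right, the smelter must at least compensate total damage at k*: 30 + 97 = 127.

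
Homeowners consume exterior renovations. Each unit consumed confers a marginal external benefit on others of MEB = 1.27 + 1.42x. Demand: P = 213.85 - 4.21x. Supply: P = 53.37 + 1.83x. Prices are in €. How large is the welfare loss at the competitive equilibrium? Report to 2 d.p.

Market equilibrium (private): 53.37 + 1.83x = 213.85 - 4.21x → x_m = 26.5695.
Social marginal benefit = demand + MEB = 215.12 - 2.79x.
Set SMB = MC: 215.12 - 2.79x = 53.37 + 1.83x → x* = 35.0108.
The welfare-loss triangle has base |x_m − x*| and height MEB(x_m) (the vertical gap between SMB and MC is zero at x* and MEB at x_m).
DWL = ½ × 8.4413 × 38.9987 = 164.5999.

DWL = €164.60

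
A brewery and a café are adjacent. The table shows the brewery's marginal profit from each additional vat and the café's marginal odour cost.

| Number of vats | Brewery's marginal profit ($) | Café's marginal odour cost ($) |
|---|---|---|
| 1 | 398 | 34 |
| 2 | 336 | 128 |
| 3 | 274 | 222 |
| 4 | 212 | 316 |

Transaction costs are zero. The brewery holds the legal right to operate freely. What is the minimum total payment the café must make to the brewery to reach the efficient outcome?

$212

Left alone the brewery would choose level 4 (marginal profit stays positive).
Efficient level: k* = 3 (marginal profit ≥ marginal odour cost through 3).
The café must at least cover the brewery's forgone profit from cutting 4→3: 212 = 212.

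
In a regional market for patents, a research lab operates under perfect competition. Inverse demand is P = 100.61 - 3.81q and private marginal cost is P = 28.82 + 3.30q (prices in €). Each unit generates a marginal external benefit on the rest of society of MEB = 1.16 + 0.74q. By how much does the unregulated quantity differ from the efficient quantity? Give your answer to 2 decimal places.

Market equilibrium (private): 28.82 + 3.30q = 100.61 - 3.81q → q_m = 10.0970.
Social marginal cost = private MC − MEB = 27.66 + 2.56q.
Set SMC = demand: 27.66 + 2.56q = 100.61 - 3.81q → q* = 11.4521.
Gap = |10.0970 − 11.4521| = 1.3551.

1.36 units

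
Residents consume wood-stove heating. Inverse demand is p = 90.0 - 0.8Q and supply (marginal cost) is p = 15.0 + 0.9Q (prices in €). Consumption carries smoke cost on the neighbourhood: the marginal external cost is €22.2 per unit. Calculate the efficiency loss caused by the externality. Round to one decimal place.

Market equilibrium (private): 15.0 + 0.9Q = 90.0 - 0.8Q → Q_m = 44.1176.
Social marginal benefit = demand − MEC = 67.8 - 0.8Q.
Set SMB = MC: 67.8 - 0.8Q = 15.0 + 0.9Q → Q* = 31.0588.
The loss is the area between SMB and MC from Q* to Q_m; with linear curves that's a triangle of height MEC(Q_m).
DWL = ½ × 13.0588 × 22.2000 = 144.9527.

DWL = €145.0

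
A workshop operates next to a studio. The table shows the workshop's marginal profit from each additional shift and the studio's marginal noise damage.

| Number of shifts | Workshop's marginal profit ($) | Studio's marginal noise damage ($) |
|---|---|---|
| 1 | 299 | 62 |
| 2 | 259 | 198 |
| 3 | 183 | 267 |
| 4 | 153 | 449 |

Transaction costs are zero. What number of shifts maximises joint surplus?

Bargaining reaches the level where marginal profit last exceeds marginal noise damage.
That holds through level 2 (259 ≥ 198) but not at 3 (183 < 267).

2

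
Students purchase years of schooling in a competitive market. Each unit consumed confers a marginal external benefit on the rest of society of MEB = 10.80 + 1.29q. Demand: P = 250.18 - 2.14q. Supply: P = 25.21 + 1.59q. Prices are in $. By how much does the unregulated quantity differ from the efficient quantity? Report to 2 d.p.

Market equilibrium (private): 25.21 + 1.59q = 250.18 - 2.14q → q_m = 60.3137.
Social marginal benefit = demand + MEB = 260.98 - 0.85q.
Set SMB = MC: 260.98 - 0.85q = 25.21 + 1.59q → q* = 96.6270.
Gap = |60.3137 − 96.6270| = 36.3133.

36.31 units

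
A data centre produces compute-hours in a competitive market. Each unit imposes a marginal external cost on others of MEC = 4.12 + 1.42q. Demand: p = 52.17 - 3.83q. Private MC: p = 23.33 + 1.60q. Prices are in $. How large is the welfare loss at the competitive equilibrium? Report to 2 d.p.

DWL = $9.93

Market equilibrium (private): 23.33 + 1.60q = 52.17 - 3.83q → q_m = 5.3112.
Social marginal cost = private MC + MEC = 27.45 + 3.02q.
Set SMC = demand: 27.45 + 3.02q = 52.17 - 3.83q → q* = 3.6088.
Height of the DWL triangle at q_m is SMC(q_m) − demand(q_m) = MEC(q_m) = 11.6620.
DWL = ½ × 1.7024 × 11.6620 = 9.9267.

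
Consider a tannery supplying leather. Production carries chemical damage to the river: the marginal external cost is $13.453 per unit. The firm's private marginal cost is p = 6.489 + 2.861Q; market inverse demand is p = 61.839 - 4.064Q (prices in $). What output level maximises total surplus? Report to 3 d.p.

Q* = 6.050

Social marginal cost = private MC + MEC = 19.942 + 2.861Q.
Set SMC = demand: 19.942 + 2.861Q = 61.839 - 4.064Q → Q* = 6.0501.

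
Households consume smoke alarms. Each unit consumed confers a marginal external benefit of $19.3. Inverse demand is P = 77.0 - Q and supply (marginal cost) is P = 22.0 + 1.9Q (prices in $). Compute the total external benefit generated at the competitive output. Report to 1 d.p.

Market equilibrium (private): 22.0 + 1.9Q = 77.0 - Q → Q_m = 18.9655.
Total external benefit = MEB × Q_m = 19.3 × 18.9655 = 366.0342.

$366.0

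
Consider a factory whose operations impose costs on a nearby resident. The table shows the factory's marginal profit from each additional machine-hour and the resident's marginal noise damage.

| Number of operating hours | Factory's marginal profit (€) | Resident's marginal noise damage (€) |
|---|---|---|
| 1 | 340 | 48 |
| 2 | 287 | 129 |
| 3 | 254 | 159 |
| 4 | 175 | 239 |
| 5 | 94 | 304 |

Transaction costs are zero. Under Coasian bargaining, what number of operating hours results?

3

Bargaining reaches the level where marginal profit last exceeds marginal noise damage.
That holds through level 3 (254 ≥ 159) but not at 4 (175 < 239).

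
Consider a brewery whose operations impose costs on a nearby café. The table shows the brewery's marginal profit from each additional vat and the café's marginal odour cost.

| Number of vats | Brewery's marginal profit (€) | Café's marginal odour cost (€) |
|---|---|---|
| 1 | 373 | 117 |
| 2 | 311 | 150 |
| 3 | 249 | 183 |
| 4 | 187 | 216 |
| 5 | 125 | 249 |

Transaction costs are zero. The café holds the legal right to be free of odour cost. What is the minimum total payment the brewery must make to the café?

Efficient level: marginal profit ≥ marginal odour cost through level 3, so k* = 3.
With the café holding the right, the brewery must at least compensate total damage at k*: 117 + 150 + 183 = 450.

€450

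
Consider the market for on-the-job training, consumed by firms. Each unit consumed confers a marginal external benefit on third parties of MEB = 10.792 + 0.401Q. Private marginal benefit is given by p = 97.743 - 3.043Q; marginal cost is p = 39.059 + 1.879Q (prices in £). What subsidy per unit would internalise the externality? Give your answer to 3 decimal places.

subsidy = £16.954 per unit

Social marginal benefit = demand + MEB = 108.535 - 2.642Q.
Set SMB = MC: 108.535 - 2.642Q = 39.059 + 1.879Q → Q* = 15.3674.
The Pigouvian subsidy equals MEB at Q*: 10.792 + 0.401×15.3674 = 16.9543.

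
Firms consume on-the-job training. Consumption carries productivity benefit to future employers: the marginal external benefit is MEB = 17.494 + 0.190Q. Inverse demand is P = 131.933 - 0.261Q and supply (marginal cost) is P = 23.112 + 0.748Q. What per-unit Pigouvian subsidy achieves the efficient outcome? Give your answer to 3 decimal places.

Social marginal benefit = demand + MEB = 149.427 - 0.071Q.
Set SMB = MC: 149.427 - 0.071Q = 23.112 + 0.748Q → Q* = 154.2308.
The Pigouvian subsidy equals MEB at Q*: 17.494 + 0.190×154.2308 = 46.7979.

subsidy = 46.798 per unit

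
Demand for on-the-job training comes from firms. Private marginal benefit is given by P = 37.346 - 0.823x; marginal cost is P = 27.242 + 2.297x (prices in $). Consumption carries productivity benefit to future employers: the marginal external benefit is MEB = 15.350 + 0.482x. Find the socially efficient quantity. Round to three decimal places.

Social marginal benefit = demand + MEB = 52.696 - 0.341x.
Set SMB = MC: 52.696 - 0.341x = 27.242 + 2.297x → x* = 9.6490.

x* = 9.649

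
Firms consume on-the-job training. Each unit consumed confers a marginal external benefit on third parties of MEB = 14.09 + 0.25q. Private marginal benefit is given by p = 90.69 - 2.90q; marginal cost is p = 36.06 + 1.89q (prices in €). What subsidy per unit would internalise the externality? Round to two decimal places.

subsidy = €17.87 per unit

Social marginal benefit = demand + MEB = 104.78 - 2.65q.
Set SMB = MC: 104.78 - 2.65q = 36.06 + 1.89q → q* = 15.1366.
The Pigouvian subsidy equals MEB at q*: 14.09 + 0.25×15.1366 = 17.8742.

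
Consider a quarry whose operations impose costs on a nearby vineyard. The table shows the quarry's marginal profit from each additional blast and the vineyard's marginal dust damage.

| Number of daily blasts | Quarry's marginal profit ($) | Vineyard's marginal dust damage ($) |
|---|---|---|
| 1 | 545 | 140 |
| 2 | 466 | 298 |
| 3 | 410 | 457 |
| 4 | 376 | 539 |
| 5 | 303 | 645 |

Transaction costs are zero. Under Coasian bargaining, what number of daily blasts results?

Bargaining reaches the level where marginal profit last exceeds marginal dust damage.
That holds through level 2 (466 ≥ 298) but not at 3 (410 < 457).

2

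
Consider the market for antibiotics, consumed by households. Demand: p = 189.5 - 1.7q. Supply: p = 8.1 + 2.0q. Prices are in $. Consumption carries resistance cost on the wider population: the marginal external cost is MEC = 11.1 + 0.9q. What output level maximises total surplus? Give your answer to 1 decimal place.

Social marginal benefit = demand − MEC = 178.4 - 2.6q.
Set SMB = MC: 178.4 - 2.6q = 8.1 + 2.0q → q* = 37.0217.

q* = 37.0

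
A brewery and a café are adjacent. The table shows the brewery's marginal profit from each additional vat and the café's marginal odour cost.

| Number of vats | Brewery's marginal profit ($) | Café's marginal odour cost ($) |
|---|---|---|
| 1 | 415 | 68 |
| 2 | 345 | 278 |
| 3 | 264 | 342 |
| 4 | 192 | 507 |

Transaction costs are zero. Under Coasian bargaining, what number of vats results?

Bargaining reaches the level where marginal profit last exceeds marginal odour cost.
That holds through level 2 (345 ≥ 278) but not at 3 (264 < 342).

2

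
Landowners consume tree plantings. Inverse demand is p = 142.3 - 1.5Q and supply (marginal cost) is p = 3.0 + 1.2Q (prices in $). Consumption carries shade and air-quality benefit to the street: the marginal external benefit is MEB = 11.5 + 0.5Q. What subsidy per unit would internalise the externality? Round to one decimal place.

Social marginal benefit = demand + MEB = 153.8 - Q.
Set SMB = MC: 153.8 - Q = 3.0 + 1.2Q → Q* = 68.5455.
The Pigouvian subsidy equals MEB at Q*: 11.5 + 0.5×68.5455 = 45.7728.

subsidy = $45.8 per unit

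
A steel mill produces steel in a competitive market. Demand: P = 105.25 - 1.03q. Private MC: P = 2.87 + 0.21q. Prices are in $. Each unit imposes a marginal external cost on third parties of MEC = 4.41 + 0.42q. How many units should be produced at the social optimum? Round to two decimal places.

Social marginal cost = private MC + MEC = 7.28 + 0.63q.
Set SMC = demand: 7.28 + 0.63q = 105.25 - 1.03q → q* = 59.0181.

q* = 59.02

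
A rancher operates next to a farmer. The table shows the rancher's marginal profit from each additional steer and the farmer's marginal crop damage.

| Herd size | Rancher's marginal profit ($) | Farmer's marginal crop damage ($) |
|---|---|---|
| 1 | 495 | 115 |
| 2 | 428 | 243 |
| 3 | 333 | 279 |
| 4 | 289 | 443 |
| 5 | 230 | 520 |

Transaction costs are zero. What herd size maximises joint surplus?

Bargaining reaches the level where marginal profit last exceeds marginal crop damage.
That holds through level 3 (333 ≥ 279) but not at 4 (289 < 443).

3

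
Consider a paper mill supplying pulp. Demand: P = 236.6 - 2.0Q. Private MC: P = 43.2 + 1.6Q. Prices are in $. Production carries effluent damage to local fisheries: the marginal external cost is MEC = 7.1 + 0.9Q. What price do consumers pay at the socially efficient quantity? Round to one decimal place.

Social marginal cost = private MC + MEC = 50.3 + 2.5Q.
Set SMC = demand: 50.3 + 2.5Q = 236.6 - 2.0Q → Q* = 41.4000.
Consumer price on the demand curve at Q*: 236.6 − 2.0×41.4000 = 153.8000.

P = $153.8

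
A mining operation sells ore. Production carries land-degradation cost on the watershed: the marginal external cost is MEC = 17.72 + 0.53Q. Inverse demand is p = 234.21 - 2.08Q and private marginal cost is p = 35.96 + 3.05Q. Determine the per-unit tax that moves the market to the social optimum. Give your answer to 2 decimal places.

tax = 34.62 per unit

Social marginal cost = private MC + MEC = 53.68 + 3.58Q.
Set SMC = demand: 53.68 + 3.58Q = 234.21 - 2.08Q → Q* = 31.8958.
The Pigouvian tax equals MEC at Q*: 17.72 + 0.53×31.8958 = 34.6248.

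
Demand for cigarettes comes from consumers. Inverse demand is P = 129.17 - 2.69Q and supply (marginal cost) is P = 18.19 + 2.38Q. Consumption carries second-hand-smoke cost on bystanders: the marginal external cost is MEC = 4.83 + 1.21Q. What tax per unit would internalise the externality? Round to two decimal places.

tax = 25.28 per unit

Social marginal benefit = demand − MEC = 124.34 - 3.90Q.
Set SMB = MC: 124.34 - 3.90Q = 18.19 + 2.38Q → Q* = 16.9029.
The Pigouvian tax equals MEC at Q*: 4.83 + 1.21×16.9029 = 25.2825.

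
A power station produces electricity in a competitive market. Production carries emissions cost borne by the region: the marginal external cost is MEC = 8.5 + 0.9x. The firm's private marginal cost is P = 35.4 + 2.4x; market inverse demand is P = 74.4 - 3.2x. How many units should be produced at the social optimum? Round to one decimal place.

Social marginal cost = private MC + MEC = 43.9 + 3.3x.
Set SMC = demand: 43.9 + 3.3x = 74.4 - 3.2x → x* = 4.6923.

x* = 4.7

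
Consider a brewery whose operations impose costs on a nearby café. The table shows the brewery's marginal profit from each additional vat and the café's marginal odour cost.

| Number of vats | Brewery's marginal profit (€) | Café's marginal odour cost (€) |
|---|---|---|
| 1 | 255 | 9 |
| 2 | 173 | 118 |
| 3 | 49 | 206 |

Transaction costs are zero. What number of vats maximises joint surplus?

2

Bargaining reaches the level where marginal profit last exceeds marginal odour cost.
That holds through level 2 (173 ≥ 118) but not at 3 (49 < 206).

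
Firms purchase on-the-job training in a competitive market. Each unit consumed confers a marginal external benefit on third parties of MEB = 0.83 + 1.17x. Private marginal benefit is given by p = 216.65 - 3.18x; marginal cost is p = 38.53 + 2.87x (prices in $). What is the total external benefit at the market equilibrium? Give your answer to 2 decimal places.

Market equilibrium (private): 38.53 + 2.87x = 216.65 - 3.18x → x_m = 29.4413.
Total external benefit = ∫₀^{x_m} (0.83 + 1.17x) dx = 0.83×29.4413 + ½×1.17×29.4413² = 531.5085.

$531.51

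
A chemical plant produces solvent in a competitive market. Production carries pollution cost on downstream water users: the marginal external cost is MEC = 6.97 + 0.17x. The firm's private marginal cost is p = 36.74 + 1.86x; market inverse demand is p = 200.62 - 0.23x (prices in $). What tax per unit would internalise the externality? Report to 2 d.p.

Social marginal cost = private MC + MEC = 43.71 + 2.03x.
Set SMC = demand: 43.71 + 2.03x = 200.62 - 0.23x → x* = 69.4292.
The Pigouvian tax equals MEC at x*: 6.97 + 0.17×69.4292 = 18.7730.

tax = $18.77 per unit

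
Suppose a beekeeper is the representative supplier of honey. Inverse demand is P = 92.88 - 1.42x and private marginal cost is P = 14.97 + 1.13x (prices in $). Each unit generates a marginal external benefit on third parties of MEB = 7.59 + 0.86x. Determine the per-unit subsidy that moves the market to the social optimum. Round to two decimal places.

Social marginal cost = private MC − MEB = 7.38 + 0.27x.
Set SMC = demand: 7.38 + 0.27x = 92.88 - 1.42x → x* = 50.5917.
The Pigouvian subsidy equals MEB at x*: 7.59 + 0.86×50.5917 = 51.0989.

subsidy = $51.10 per unit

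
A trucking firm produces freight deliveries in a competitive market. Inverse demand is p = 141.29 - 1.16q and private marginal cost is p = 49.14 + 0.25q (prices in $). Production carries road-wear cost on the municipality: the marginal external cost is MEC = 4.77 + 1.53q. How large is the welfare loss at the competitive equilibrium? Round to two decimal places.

DWL = $1866.53

Market equilibrium (private): 49.14 + 0.25q = 141.29 - 1.16q → q_m = 65.3546.
Social marginal cost = private MC + MEC = 53.91 + 1.78q.
Set SMC = demand: 53.91 + 1.78q = 141.29 - 1.16q → q* = 29.7211.
Height of the DWL triangle at q_m is SMC(q_m) − demand(q_m) = MEC(q_m) = 104.7626.
DWL = ½ × 35.6335 × 104.7626 = 1866.5291.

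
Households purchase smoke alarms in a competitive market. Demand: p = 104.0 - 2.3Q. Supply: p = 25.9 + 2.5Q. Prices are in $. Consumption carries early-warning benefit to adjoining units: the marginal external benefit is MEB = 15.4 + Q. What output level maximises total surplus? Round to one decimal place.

Q* = 24.6

Social marginal benefit = demand + MEB = 119.4 - 1.3Q.
Set SMB = MC: 119.4 - 1.3Q = 25.9 + 2.5Q → Q* = 24.6053.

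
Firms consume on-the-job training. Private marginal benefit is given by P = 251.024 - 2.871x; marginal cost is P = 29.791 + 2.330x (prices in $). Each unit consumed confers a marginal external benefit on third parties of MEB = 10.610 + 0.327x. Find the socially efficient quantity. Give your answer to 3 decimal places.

Social marginal benefit = demand + MEB = 261.634 - 2.544x.
Set SMB = MC: 261.634 - 2.544x = 29.791 + 2.330x → x* = 47.5673.

x* = 47.567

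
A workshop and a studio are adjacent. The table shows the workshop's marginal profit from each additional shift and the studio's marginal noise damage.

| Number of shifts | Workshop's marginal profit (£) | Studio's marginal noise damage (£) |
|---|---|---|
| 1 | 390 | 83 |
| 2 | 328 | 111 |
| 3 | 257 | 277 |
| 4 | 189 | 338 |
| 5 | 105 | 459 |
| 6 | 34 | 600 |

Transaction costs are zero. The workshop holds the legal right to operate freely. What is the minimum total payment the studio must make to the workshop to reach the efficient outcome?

Left alone the workshop would choose level 6 (marginal profit stays positive).
Efficient level: k* = 2 (marginal profit ≥ marginal noise damage through 2).
The studio must at least cover the workshop's forgone profit from cutting 6→2: 257 + 189 + 105 + 34 = 585.

£585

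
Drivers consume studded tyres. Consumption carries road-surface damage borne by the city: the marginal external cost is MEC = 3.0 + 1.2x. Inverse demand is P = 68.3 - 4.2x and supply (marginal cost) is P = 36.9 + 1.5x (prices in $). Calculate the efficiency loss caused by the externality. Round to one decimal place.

DWL = $6.7

Market equilibrium (private): 36.9 + 1.5x = 68.3 - 4.2x → x_m = 5.5088.
Social marginal benefit = demand − MEC = 65.3 - 5.4x.
Set SMB = MC: 65.3 - 5.4x = 36.9 + 1.5x → x* = 4.1159.
Height of the DWL triangle at x_m is MC(x_m) − SMB(x_m) = MEC(x_m) = 9.6105.
DWL = ½ × 1.3929 × 9.6105 = 6.6932.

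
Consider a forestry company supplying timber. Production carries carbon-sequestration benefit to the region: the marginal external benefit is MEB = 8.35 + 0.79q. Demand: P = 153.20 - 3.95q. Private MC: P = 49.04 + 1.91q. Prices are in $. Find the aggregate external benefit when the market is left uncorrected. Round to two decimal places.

Market equilibrium (private): 49.04 + 1.91q = 153.20 - 3.95q → q_m = 17.7747.
Total external benefit = ∫₀^{q_m} (8.35 + 0.79q) dq = 8.35×17.7747 + ½×0.79×17.7747² = 273.2150.

$273.22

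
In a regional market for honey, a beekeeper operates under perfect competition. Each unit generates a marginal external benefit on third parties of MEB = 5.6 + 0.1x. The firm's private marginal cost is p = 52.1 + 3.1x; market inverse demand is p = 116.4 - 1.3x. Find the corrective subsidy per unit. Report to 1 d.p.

subsidy = 7.2 per unit

Social marginal cost = private MC − MEB = 46.5 + 3.0x.
Set SMC = demand: 46.5 + 3.0x = 116.4 - 1.3x → x* = 16.2558.
The Pigouvian subsidy equals MEB at x*: 5.6 + 0.1×16.2558 = 7.2256.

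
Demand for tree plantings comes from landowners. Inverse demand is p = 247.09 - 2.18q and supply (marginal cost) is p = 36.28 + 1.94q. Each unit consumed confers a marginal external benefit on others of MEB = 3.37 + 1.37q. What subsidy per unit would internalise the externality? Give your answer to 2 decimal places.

subsidy = 110.07 per unit

Social marginal benefit = demand + MEB = 250.46 - 0.81q.
Set SMB = MC: 250.46 - 0.81q = 36.28 + 1.94q → q* = 77.8836.
The Pigouvian subsidy equals MEB at q*: 3.37 + 1.37×77.8836 = 110.0705.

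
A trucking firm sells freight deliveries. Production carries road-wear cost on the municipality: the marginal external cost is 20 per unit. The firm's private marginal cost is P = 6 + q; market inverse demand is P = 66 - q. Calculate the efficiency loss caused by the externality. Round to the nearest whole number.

DWL = 100

Market equilibrium (private): 6 + q = 66 - q → q_m = 30.0000.
Social marginal cost = private MC + MEC = 26 + q.
Set SMC = demand: 26 + q = 66 - q → q* = 20.0000.
The welfare-loss triangle has base |q_m − q*| and height MEC(q_m) (the vertical gap between SMC and demand is zero at q* and MEC at q_m).
DWL = ½ × 10.0000 × 20.0000 = 100.0000.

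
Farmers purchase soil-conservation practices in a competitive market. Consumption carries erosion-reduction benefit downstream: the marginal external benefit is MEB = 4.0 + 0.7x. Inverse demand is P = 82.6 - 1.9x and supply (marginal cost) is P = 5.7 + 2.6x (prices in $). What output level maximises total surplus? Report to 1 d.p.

Social marginal benefit = demand + MEB = 86.6 - 1.2x.
Set SMB = MC: 86.6 - 1.2x = 5.7 + 2.6x → x* = 21.2895.

x* = 21.3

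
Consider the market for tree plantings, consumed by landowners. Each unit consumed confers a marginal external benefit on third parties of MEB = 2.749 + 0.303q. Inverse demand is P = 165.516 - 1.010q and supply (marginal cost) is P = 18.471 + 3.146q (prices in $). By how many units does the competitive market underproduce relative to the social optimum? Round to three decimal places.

Market equilibrium (private): 18.471 + 3.146q = 165.516 - 1.010q → q_m = 35.3814.
Social marginal benefit = demand + MEB = 168.265 - 0.707q.
Set SMB = MC: 168.265 - 0.707q = 18.471 + 3.146q → q* = 38.8772.
Gap = |35.3814 − 38.8772| = 3.4958.

3.496 units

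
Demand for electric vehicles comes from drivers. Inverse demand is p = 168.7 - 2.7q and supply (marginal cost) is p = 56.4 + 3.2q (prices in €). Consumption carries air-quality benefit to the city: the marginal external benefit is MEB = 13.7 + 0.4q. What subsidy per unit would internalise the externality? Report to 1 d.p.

subsidy = €22.9 per unit

Social marginal benefit = demand + MEB = 182.4 - 2.3q.
Set SMB = MC: 182.4 - 2.3q = 56.4 + 3.2q → q* = 22.9091.
The Pigouvian subsidy equals MEB at q*: 13.7 + 0.4×22.9091 = 22.8636.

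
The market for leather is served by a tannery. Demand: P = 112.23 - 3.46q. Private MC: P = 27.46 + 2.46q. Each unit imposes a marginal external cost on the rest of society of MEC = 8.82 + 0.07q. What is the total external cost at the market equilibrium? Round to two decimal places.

133.47

Market equilibrium (private): 27.46 + 2.46q = 112.23 - 3.46q → q_m = 14.3193.
Total external cost = ∫₀^{q_m} (8.82 + 0.07q) dq = 8.82×14.3193 + ½×0.07×14.3193² = 133.4727.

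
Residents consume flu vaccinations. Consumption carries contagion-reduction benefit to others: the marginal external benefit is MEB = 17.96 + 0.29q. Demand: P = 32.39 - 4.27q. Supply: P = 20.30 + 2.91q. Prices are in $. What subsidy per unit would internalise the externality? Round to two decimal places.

Social marginal benefit = demand + MEB = 50.35 - 3.98q.
Set SMB = MC: 50.35 - 3.98q = 20.30 + 2.91q → q* = 4.3614.
The Pigouvian subsidy equals MEB at q*: 17.96 + 0.29×4.3614 = 19.2248.

subsidy = $19.22 per unit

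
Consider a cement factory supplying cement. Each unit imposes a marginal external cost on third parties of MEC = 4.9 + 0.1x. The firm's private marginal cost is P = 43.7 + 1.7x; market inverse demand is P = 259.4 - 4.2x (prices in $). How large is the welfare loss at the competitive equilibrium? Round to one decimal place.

Market equilibrium (private): 43.7 + 1.7x = 259.4 - 4.2x → x_m = 36.5593.
Social marginal cost = private MC + MEC = 48.6 + 1.8x.
Set SMC = demand: 48.6 + 1.8x = 259.4 - 4.2x → x* = 35.1333.
The welfare-loss triangle has base |x_m − x*| and height MEC(x_m) (the vertical gap between SMC and demand is zero at x* and MEC at x_m).
DWL = ½ × 1.4260 × 8.5559 = 6.1004.

DWL = $6.1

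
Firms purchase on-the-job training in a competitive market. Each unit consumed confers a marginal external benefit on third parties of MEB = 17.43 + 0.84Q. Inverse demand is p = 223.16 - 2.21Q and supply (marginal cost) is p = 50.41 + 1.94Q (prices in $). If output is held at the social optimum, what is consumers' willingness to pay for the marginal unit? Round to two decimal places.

Social marginal benefit = demand + MEB = 240.59 - 1.37Q.
Set SMB = MC: 240.59 - 1.37Q = 50.41 + 1.94Q → Q* = 57.4562.
Consumer price on the demand curve at Q*: 223.16 − 2.21×57.4562 = 96.1818.

P = $96.18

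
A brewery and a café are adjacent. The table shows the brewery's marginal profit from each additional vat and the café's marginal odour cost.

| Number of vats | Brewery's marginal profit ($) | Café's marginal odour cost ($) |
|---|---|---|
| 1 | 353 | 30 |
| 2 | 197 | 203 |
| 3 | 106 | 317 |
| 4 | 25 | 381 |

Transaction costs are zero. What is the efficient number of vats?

Bargaining reaches the level where marginal profit last exceeds marginal odour cost.
That holds through level 1 (353 ≥ 30) but not at 2 (197 < 203).

1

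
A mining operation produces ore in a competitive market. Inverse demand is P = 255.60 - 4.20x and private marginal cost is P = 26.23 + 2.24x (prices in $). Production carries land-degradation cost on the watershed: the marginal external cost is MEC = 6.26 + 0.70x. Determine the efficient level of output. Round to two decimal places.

Social marginal cost = private MC + MEC = 32.49 + 2.94x.
Set SMC = demand: 32.49 + 2.94x = 255.60 - 4.20x → x* = 31.2479.

x* = 31.25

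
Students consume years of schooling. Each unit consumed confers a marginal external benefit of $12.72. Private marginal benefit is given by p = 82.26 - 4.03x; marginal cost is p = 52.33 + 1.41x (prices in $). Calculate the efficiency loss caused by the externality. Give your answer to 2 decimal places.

Market equilibrium (private): 52.33 + 1.41x = 82.26 - 4.03x → x_m = 5.5018.
Social marginal benefit = demand + MEB = 94.98 - 4.03x.
Set SMB = MC: 94.98 - 4.03x = 52.33 + 1.41x → x* = 7.8401.
The loss is the area between SMB and MC from x* to x_m; with linear curves that's a triangle of height MEB(x_m).
DWL = ½ × 2.3383 × 12.7200 = 14.8716.

DWL = $14.87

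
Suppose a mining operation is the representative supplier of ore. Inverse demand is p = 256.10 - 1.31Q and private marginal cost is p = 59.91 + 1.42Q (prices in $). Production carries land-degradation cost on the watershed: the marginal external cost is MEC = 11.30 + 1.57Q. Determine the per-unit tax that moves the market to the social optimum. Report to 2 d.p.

tax = $78.81 per unit

Social marginal cost = private MC + MEC = 71.21 + 2.99Q.
Set SMC = demand: 71.21 + 2.99Q = 256.10 - 1.31Q → Q* = 42.9977.
The Pigouvian tax equals MEC at Q*: 11.30 + 1.57×42.9977 = 78.8064.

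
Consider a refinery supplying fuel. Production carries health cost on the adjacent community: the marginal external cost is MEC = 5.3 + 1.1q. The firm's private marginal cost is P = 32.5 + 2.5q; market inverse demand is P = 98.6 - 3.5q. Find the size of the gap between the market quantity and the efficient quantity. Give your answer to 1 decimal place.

2.5 units

Market equilibrium (private): 32.5 + 2.5q = 98.6 - 3.5q → q_m = 11.0167.
Social marginal cost = private MC + MEC = 37.8 + 3.6q.
Set SMC = demand: 37.8 + 3.6q = 98.6 - 3.5q → q* = 8.5634.
Gap = |11.0167 − 8.5634| = 2.4533.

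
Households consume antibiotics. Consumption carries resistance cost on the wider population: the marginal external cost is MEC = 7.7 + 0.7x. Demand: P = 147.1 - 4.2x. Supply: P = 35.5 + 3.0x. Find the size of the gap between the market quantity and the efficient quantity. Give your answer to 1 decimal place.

2.3 units

Market equilibrium (private): 35.5 + 3.0x = 147.1 - 4.2x → x_m = 15.5000.
Social marginal benefit = demand − MEC = 139.4 - 4.9x.
Set SMB = MC: 139.4 - 4.9x = 35.5 + 3.0x → x* = 13.1519.
Gap = |15.5000 − 13.1519| = 2.3481.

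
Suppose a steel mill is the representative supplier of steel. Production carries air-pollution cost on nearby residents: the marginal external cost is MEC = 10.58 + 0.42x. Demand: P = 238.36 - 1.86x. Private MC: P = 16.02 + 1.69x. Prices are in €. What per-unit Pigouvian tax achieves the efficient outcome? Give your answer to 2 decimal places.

Social marginal cost = private MC + MEC = 26.60 + 2.11x.
Set SMC = demand: 26.60 + 2.11x = 238.36 - 1.86x → x* = 53.3401.
The Pigouvian tax equals MEC at x*: 10.58 + 0.42×53.3401 = 32.9828.

tax = €32.98 per unit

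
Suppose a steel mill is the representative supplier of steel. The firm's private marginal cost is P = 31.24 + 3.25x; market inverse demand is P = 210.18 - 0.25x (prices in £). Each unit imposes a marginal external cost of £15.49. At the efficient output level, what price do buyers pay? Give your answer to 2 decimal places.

P = £198.51

Social marginal cost = private MC + MEC = 46.73 + 3.25x.
Set SMC = demand: 46.73 + 3.25x = 210.18 - 0.25x → x* = 46.7000.
Consumer price on the demand curve at x*: 210.18 − 0.25×46.7000 = 198.5050.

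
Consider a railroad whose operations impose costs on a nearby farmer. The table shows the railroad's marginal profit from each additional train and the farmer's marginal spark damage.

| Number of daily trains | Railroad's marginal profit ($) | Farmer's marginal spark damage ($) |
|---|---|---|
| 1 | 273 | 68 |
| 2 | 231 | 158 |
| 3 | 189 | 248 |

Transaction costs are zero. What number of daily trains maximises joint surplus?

Bargaining reaches the level where marginal profit last exceeds marginal spark damage.
That holds through level 2 (231 ≥ 158) but not at 3 (189 < 248).

2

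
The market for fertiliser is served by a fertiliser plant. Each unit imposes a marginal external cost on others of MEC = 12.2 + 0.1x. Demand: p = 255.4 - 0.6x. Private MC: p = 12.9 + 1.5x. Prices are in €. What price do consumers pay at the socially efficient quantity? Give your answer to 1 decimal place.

P = €192.6

Social marginal cost = private MC + MEC = 25.1 + 1.6x.
Set SMC = demand: 25.1 + 1.6x = 255.4 - 0.6x → x* = 104.6818.
Consumer price on the demand curve at x*: 255.4 − 0.6×104.6818 = 192.5909.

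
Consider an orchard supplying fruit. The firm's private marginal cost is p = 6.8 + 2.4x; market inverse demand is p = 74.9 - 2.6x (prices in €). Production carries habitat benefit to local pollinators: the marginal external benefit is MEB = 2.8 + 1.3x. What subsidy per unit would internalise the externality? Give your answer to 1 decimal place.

subsidy = €27.7 per unit

Social marginal cost = private MC − MEB = 4.0 + 1.1x.
Set SMC = demand: 4.0 + 1.1x = 74.9 - 2.6x → x* = 19.1622.
The Pigouvian subsidy equals MEB at x*: 2.8 + 1.3×19.1622 = 27.7109.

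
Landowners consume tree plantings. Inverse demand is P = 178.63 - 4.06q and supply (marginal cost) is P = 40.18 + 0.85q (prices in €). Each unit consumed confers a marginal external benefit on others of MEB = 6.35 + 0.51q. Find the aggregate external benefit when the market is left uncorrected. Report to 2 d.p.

Market equilibrium (private): 40.18 + 0.85q = 178.63 - 4.06q → q_m = 28.1976.
Total external benefit = ∫₀^{q_m} (6.35 + 0.51q) dq = 6.35×28.1976 + ½×0.51×28.1976² = 381.8064.

€381.81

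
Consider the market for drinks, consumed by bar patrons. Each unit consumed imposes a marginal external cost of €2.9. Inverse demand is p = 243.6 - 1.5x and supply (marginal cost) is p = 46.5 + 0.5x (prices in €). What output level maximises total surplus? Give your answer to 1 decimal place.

Social marginal benefit = demand − MEC = 240.7 - 1.5x.
Set SMB = MC: 240.7 - 1.5x = 46.5 + 0.5x → x* = 97.1000.

x* = 97.1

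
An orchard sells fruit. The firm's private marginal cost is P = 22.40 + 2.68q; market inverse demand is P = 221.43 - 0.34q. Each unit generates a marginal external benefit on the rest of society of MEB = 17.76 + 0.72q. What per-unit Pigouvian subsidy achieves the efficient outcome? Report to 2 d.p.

subsidy = 85.62 per unit

Social marginal cost = private MC − MEB = 4.64 + 1.96q.
Set SMC = demand: 4.64 + 1.96q = 221.43 - 0.34q → q* = 94.2565.
The Pigouvian subsidy equals MEB at q*: 17.76 + 0.72×94.2565 = 85.6247.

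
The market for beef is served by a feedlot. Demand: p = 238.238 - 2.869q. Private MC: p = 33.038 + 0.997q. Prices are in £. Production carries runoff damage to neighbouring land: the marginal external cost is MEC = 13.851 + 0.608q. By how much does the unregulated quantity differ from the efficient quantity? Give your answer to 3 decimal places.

Market equilibrium (private): 33.038 + 0.997q = 238.238 - 2.869q → q_m = 53.0781.
Social marginal cost = private MC + MEC = 46.889 + 1.605q.
Set SMC = demand: 46.889 + 1.605q = 238.238 - 2.869q → q* = 42.7691.
Gap = |53.0781 − 42.7691| = 10.3090.

10.309 units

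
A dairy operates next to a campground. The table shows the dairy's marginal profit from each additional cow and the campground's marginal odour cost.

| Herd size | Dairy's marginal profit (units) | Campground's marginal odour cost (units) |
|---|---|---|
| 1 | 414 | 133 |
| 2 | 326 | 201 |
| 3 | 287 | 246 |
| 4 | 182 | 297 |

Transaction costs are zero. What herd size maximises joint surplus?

Bargaining reaches the level where marginal profit last exceeds marginal odour cost.
That holds through level 3 (287 ≥ 246) but not at 4 (182 < 297).

3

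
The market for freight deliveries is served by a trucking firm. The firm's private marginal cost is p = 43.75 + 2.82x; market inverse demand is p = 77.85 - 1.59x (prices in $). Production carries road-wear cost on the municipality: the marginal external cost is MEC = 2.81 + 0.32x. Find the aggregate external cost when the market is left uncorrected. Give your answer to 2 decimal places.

$31.29

Market equilibrium (private): 43.75 + 2.82x = 77.85 - 1.59x → x_m = 7.7324.
Total external cost = ∫₀^{x_m} (2.81 + 0.32x) dx = 2.81×7.7324 + ½×0.32×7.7324² = 31.2944.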